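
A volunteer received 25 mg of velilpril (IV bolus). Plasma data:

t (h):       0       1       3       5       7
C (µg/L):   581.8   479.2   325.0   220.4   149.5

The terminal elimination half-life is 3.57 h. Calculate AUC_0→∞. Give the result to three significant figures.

Trapezoidal AUC_0→7:
  [0→1]: (581.8+479.2)/2 × 1 = 530.5
  [1→3]: (479.2+325.0)/2 × 2 = 804.2
  [3→5]: (325.0+220.4)/2 × 2 = 545.4
  [5→7]: (220.4+149.5)/2 × 2 = 369.9
  Sum = 2250.0 µg/L·h
k_e = ln2 / t½ = 0.693147 / 3.57 = 0.1942 h^-1
Extrapolated tail: C_last / k_e = 149.5 / 0.1942 = 769.825
AUC_0→∞ = 2250.0 + 769.825 = 3019.825 µg/L·h

AUC = 3020 µg/L·h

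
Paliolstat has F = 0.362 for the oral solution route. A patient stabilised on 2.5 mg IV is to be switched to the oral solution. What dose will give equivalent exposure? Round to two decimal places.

For equal systemic exposure: F × D_ev = D_iv
D_ev = D_iv / F = 2.5 / 0.362 = 6.90608 mg

D_oral = 6.91 mg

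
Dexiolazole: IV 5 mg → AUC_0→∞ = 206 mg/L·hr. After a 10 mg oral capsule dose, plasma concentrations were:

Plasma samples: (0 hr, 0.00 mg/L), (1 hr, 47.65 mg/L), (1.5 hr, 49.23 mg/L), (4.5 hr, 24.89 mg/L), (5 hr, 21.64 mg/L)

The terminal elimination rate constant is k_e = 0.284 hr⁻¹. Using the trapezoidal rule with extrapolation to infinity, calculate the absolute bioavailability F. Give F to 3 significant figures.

Trapezoidal AUC_0→5 (oral capsule):
  [0→1]: (0.00+47.65)/2 × 1 = 23.825
  [1→1.5]: (47.65+49.23)/2 × 0.5 = 24.22
  [1.5→4.5]: (49.23+24.89)/2 × 3 = 111.18
  [4.5→5]: (24.89+21.64)/2 × 0.5 = 11.6325
  Sum = 170.8575 mg/L·hr
Tail: C_last/k_e = 21.64/0.284 = 76.197
AUC_0→∞ (oral capsule) = 170.8575 + 76.197 = 247.0545 mg/L·hr
F = (AUC_ev/D_ev)/(AUC_iv/D_iv) = (247.0545/10)/(206/5) = 24.70545/41.2 = 0.5996

F = 0.600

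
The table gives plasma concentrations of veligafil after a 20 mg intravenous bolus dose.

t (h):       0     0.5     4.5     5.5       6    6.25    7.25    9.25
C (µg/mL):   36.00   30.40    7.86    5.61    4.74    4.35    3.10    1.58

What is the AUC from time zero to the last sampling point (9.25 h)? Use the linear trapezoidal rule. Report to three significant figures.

AUC = 112 µg/mL·h

Trapezoidal AUC_0→9.25:
  [0→0.5]: (36.00+30.40)/2 × 0.5 = 16.6
  [0.5→4.5]: (30.40+7.86)/2 × 4 = 76.52
  [4.5→5.5]: (7.86+5.61)/2 × 1 = 6.735
  [5.5→6]: (5.61+4.74)/2 × 0.5 = 2.5875
  [6→6.25]: (4.74+4.35)/2 × 0.25 = 1.13625
  [6.25→7.25]: (4.35+3.10)/2 × 1 = 3.725
  [7.25→9.25]: (3.10+1.58)/2 × 2 = 4.68
  Sum = 111.98375 µg/mL·h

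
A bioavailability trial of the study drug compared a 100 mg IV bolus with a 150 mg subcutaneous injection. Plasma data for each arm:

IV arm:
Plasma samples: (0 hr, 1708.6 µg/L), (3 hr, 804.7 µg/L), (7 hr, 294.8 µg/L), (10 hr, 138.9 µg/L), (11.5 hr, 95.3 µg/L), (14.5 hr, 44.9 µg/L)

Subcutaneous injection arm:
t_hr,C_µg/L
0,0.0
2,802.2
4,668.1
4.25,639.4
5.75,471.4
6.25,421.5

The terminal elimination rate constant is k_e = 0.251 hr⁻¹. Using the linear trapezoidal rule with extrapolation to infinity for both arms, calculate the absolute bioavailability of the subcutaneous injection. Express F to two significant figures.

F = 0.48

Trapezoidal AUC_0→14.5 (IV):
  [0→3]: (1708.6+804.7)/2 × 3 = 3769.95
  [3→7]: (804.7+294.8)/2 × 4 = 2199.0
  [7→10]: (294.8+138.9)/2 × 3 = 650.55
  [10→11.5]: (138.9+95.3)/2 × 1.5 = 175.65
  [11.5→14.5]: (95.3+44.9)/2 × 3 = 210.3
  Sum = 7005.45 µg/L·hr
IV tail: 44.9/0.251 = 178.884; AUC_iv,0→∞ = 7005.45 + 178.884 = 7184.334 µg/L·hr
Trapezoidal AUC_0→6.25 (subcutaneous injection):
  [0→2]: (0.0+802.2)/2 × 2 = 802.2
  [2→4]: (802.2+668.1)/2 × 2 = 1470.3
  [4→4.25]: (668.1+639.4)/2 × 0.25 = 163.4375
  [4.25→5.75]: (639.4+471.4)/2 × 1.5 = 833.1
  [5.75→6.25]: (471.4+421.5)/2 × 0.5 = 223.225
  Sum = 3492.2625 µg/L·hr
subcutaneous injection tail: 421.5/0.251 = 1679.283; AUC_ev,0→∞ = 3492.2625 + 1679.283 = 5171.5455 µg/L·hr
F = (AUC_ev/D_ev)/(AUC_iv/D_iv) = (5171.5455/150)/(7184.334/100) = 34.47697/71.84334 = 0.4799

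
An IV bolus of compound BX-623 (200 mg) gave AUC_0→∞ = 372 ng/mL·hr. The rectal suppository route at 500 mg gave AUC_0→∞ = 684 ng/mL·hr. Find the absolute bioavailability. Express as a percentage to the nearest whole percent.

F = 74%

F = (AUC_ev / D_ev) / (AUC_iv / D_iv)
  = (684/500) / (372/200)
  = 1.368 / 1.86 = 0.7355
  = 73.55%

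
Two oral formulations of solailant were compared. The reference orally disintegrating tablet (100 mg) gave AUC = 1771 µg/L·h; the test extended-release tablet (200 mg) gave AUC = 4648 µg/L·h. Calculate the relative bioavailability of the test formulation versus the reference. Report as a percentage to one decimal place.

F_rel = (AUC_test/D_test) / (AUC_ref/D_ref)
      = (4648/200) / (1771/100)
      = 23.24 / 17.71 = 1.3123 = 131.23%

F_rel = 131.2%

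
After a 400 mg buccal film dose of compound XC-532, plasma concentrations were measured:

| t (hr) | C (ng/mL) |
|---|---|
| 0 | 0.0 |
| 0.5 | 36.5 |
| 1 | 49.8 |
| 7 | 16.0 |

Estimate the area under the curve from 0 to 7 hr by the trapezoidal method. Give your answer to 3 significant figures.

Trapezoidal AUC_0→7:
  [0→0.5]: (0.0+36.5)/2 × 0.5 = 9.125
  [0.5→1]: (36.5+49.8)/2 × 0.5 = 21.575
  [1→7]: (49.8+16.0)/2 × 6 = 197.4
  Sum = 228.1 ng/mL·hr

AUC = 228 ng/mL·hr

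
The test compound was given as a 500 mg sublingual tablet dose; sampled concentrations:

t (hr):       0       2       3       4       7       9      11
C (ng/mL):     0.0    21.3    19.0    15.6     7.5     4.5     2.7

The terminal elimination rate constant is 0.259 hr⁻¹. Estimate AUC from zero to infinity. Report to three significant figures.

AUC = 123 ng/mL·hr

Trapezoidal AUC_0→11:
  [0→2]: (0.0+21.3)/2 × 2 = 21.3
  [2→3]: (21.3+19.0)/2 × 1 = 20.15
  [3→4]: (19.0+15.6)/2 × 1 = 17.3
  [4→7]: (15.6+7.5)/2 × 3 = 34.65
  [7→9]: (7.5+4.5)/2 × 2 = 12.0
  [9→11]: (4.5+2.7)/2 × 2 = 7.2
  Sum = 112.6 ng/mL·hr
Extrapolated tail: C_last / k_e = 2.7 / 0.259 = 10.425
AUC_0→∞ = 112.6 + 10.425 = 123.025 ng/mL·hr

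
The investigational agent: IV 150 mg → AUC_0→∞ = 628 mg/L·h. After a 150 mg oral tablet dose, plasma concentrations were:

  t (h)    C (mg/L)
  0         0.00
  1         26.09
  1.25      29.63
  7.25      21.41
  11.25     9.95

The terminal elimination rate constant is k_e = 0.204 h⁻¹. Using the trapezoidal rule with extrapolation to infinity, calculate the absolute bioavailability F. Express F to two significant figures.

F = 0.45

Trapezoidal AUC_0→11.25 (oral tablet):
  [0→1]: (0.00+26.09)/2 × 1 = 13.045
  [1→1.25]: (26.09+29.63)/2 × 0.25 = 6.965
  [1.25→7.25]: (29.63+21.41)/2 × 6 = 153.12
  [7.25→11.25]: (21.41+9.95)/2 × 4 = 62.72
  Sum = 235.85 mg/L·h
Tail: C_last/k_e = 9.95/0.204 = 48.775
AUC_0→∞ (oral tablet) = 235.85 + 48.775 = 284.625 mg/L·h
F = (AUC_ev/D_ev)/(AUC_iv/D_iv) = (284.625/150)/(628/150) = 1.8975/4.18667 = 0.4532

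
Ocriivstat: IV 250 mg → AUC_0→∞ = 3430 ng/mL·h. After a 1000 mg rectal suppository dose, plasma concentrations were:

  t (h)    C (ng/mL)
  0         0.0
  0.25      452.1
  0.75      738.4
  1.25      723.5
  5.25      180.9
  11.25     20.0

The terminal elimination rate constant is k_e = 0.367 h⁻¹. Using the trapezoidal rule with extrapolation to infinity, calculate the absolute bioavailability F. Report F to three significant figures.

Trapezoidal AUC_0→11.25 (rectal suppository):
  [0→0.25]: (0.0+452.1)/2 × 0.25 = 56.5125
  [0.25→0.75]: (452.1+738.4)/2 × 0.5 = 297.625
  [0.75→1.25]: (738.4+723.5)/2 × 0.5 = 365.475
  [1.25→5.25]: (723.5+180.9)/2 × 4 = 1808.8
  [5.25→11.25]: (180.9+20.0)/2 × 6 = 602.7
  Sum = 3131.1125 ng/mL·h
Tail: C_last/k_e = 20.0/0.367 = 54.496
AUC_0→∞ (rectal suppository) = 3131.1125 + 54.496 = 3185.6085 ng/mL·h
F = (AUC_ev/D_ev)/(AUC_iv/D_iv) = (3185.6085/1000)/(3430/250) = 3.1856085/13.72 = 0.2322

F = 0.232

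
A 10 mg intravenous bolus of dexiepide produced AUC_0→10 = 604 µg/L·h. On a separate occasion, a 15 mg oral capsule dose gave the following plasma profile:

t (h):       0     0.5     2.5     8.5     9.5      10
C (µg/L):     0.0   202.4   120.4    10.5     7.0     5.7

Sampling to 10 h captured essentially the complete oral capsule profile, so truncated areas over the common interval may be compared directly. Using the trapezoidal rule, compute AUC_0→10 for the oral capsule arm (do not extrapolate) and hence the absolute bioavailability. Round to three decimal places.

F = 0.859

Trapezoidal AUC_0→10 (oral capsule):
  [0→0.5]: (0.0+202.4)/2 × 0.5 = 50.6
  [0.5→2.5]: (202.4+120.4)/2 × 2 = 322.8
  [2.5→8.5]: (120.4+10.5)/2 × 6 = 392.7
  [8.5→9.5]: (10.5+7.0)/2 × 1 = 8.75
  [9.5→10]: (7.0+5.7)/2 × 0.5 = 3.175
  Sum = 778.025 µg/L·h
F = (AUC_ev/D_ev)/(AUC_iv/D_iv) = (778.025/15)/(604/10) = 51.8683/60.4 = 0.8587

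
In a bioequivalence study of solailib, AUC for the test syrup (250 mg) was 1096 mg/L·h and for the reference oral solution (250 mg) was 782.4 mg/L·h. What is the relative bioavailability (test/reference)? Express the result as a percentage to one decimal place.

F_rel = 140.1%

F_rel = (AUC_test/D_test) / (AUC_ref/D_ref)
      = (1096/250) / (782.4/250)
      = 4.384 / 3.1296 = 1.4008 = 140.08%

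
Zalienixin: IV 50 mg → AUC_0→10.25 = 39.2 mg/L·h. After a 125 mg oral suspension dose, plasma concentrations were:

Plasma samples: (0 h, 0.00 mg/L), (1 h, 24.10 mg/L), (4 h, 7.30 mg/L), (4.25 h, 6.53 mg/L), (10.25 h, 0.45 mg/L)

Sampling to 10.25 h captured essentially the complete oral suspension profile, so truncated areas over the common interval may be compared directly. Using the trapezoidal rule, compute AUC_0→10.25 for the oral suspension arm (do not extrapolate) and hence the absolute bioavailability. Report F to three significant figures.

F = 0.835

Trapezoidal AUC_0→10.25 (oral suspension):
  [0→1]: (0.00+24.10)/2 × 1 = 12.05
  [1→4]: (24.10+7.30)/2 × 3 = 47.1
  [4→4.25]: (7.30+6.53)/2 × 0.25 = 1.72875
  [4.25→10.25]: (6.53+0.45)/2 × 6 = 20.94
  Sum = 81.81875 mg/L·h
F = (AUC_ev/D_ev)/(AUC_iv/D_iv) = (81.81875/125)/(39.2/50) = 0.65455/0.784 = 0.8349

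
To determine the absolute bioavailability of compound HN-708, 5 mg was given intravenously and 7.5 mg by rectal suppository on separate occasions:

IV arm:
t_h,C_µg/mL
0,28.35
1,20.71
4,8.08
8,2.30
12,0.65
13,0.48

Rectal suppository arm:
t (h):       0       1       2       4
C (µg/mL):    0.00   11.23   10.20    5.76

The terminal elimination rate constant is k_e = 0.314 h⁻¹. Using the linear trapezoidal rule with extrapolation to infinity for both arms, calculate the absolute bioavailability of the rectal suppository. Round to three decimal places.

Trapezoidal AUC_0→13 (IV):
  [0→1]: (28.35+20.71)/2 × 1 = 24.53
  [1→4]: (20.71+8.08)/2 × 3 = 43.185
  [4→8]: (8.08+2.30)/2 × 4 = 20.76
  [8→12]: (2.30+0.65)/2 × 4 = 5.9
  [12→13]: (0.65+0.48)/2 × 1 = 0.565
  Sum = 94.94 µg/mL·h
IV tail: 0.48/0.314 = 1.529; AUC_iv,0→∞ = 94.94 + 1.529 = 96.469 µg/mL·h
Trapezoidal AUC_0→4 (rectal suppository):
  [0→1]: (0.00+11.23)/2 × 1 = 5.615
  [1→2]: (11.23+10.20)/2 × 1 = 10.715
  [2→4]: (10.20+5.76)/2 × 2 = 15.96
  Sum = 32.29 µg/mL·h
rectal suppository tail: 5.76/0.314 = 18.344; AUC_ev,0→∞ = 32.29 + 18.344 = 50.634 µg/mL·h
F = (AUC_ev/D_ev)/(AUC_iv/D_iv) = (50.634/7.5)/(96.469/5) = 6.7512/19.2938 = 0.3499

F = 0.350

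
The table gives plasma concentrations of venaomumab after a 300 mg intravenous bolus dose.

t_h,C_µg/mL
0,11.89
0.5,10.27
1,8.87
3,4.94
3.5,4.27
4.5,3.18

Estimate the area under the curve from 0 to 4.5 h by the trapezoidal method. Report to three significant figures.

Trapezoidal AUC_0→4.5:
  [0→0.5]: (11.89+10.27)/2 × 0.5 = 5.54
  [0.5→1]: (10.27+8.87)/2 × 0.5 = 4.785
  [1→3]: (8.87+4.94)/2 × 2 = 13.81
  [3→3.5]: (4.94+4.27)/2 × 0.5 = 2.3025
  [3.5→4.5]: (4.27+3.18)/2 × 1 = 3.725
  Sum = 30.1625 µg/mL·h

AUC = 30.2 µg/mL·h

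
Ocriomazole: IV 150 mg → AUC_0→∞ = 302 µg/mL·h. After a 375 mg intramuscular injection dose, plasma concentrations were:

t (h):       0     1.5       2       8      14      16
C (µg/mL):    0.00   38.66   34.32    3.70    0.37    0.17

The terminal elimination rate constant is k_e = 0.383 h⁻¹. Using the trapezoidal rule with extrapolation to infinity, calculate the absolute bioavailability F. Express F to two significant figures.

F = 0.23

Trapezoidal AUC_0→16 (intramuscular injection):
  [0→1.5]: (0.00+38.66)/2 × 1.5 = 28.995
  [1.5→2]: (38.66+34.32)/2 × 0.5 = 18.245
  [2→8]: (34.32+3.70)/2 × 6 = 114.06
  [8→14]: (3.70+0.37)/2 × 6 = 12.21
  [14→16]: (0.37+0.17)/2 × 2 = 0.54
  Sum = 174.05 µg/mL·h
Tail: C_last/k_e = 0.17/0.383 = 0.444
AUC_0→∞ (intramuscular injection) = 174.05 + 0.444 = 174.494 µg/mL·h
F = (AUC_ev/D_ev)/(AUC_iv/D_iv) = (174.494/375)/(302/150) = 0.465317/2.01333 = 0.2311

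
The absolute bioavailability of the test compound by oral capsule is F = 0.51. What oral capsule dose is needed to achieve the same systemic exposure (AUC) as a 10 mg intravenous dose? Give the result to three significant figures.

D_oral = 19.6 mg

For equal systemic exposure: F × D_ev = D_iv
D_ev = D_iv / F = 10 / 0.51 = 19.6078 mg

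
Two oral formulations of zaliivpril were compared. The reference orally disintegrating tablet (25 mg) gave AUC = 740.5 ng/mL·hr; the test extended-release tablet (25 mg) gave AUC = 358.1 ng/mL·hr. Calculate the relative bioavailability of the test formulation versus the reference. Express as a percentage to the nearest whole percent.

F_rel = (AUC_test/D_test) / (AUC_ref/D_ref)
      = (358.1/25) / (740.5/25)
      = 14.324 / 29.62 = 0.4836 = 48.36%

F_rel = 48%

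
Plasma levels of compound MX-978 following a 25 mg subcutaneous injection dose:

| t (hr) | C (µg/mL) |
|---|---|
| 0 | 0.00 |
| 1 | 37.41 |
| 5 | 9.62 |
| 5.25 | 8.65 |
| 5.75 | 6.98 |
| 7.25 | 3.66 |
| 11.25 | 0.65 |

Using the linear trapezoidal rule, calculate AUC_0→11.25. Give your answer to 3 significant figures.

Trapezoidal AUC_0→11.25:
  [0→1]: (0.00+37.41)/2 × 1 = 18.705
  [1→5]: (37.41+9.62)/2 × 4 = 94.06
  [5→5.25]: (9.62+8.65)/2 × 0.25 = 2.28375
  [5.25→5.75]: (8.65+6.98)/2 × 0.5 = 3.9075
  [5.75→7.25]: (6.98+3.66)/2 × 1.5 = 7.98
  [7.25→11.25]: (3.66+0.65)/2 × 4 = 8.62
  Sum = 135.55625 µg/mL·hr

AUC = 136 µg/mL·hr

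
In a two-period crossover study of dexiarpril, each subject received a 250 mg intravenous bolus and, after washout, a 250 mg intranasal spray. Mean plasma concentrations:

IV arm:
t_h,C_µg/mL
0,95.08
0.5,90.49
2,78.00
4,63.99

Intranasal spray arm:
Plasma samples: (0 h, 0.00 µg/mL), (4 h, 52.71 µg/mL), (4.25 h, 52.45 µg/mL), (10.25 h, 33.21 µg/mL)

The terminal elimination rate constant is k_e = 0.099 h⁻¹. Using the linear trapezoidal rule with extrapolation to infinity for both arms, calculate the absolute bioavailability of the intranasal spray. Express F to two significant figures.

Trapezoidal AUC_0→4 (IV):
  [0→0.5]: (95.08+90.49)/2 × 0.5 = 46.3925
  [0.5→2]: (90.49+78.00)/2 × 1.5 = 126.3675
  [2→4]: (78.00+63.99)/2 × 2 = 141.99
  Sum = 314.75 µg/mL·h
IV tail: 63.99/0.099 = 646.364; AUC_iv,0→∞ = 314.75 + 646.364 = 961.114 µg/mL·h
Trapezoidal AUC_0→10.25 (intranasal spray):
  [0→4]: (0.00+52.71)/2 × 4 = 105.42
  [4→4.25]: (52.71+52.45)/2 × 0.25 = 13.145
  [4.25→10.25]: (52.45+33.21)/2 × 6 = 256.98
  Sum = 375.545 µg/mL·h
intranasal spray tail: 33.21/0.099 = 335.455; AUC_ev,0→∞ = 375.545 + 335.455 = 711.0 µg/mL·h
F = (AUC_ev/D_ev)/(AUC_iv/D_iv) = (711.0/250)/(961.114/250) = 2.844/3.844456 = 0.7398

F = 0.74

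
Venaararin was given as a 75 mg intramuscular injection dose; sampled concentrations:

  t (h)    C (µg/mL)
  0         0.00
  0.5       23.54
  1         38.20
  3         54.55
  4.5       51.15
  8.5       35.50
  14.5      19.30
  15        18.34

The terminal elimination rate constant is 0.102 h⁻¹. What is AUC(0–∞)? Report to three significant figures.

Trapezoidal AUC_0→15:
  [0→0.5]: (0.00+23.54)/2 × 0.5 = 5.885
  [0.5→1]: (23.54+38.20)/2 × 0.5 = 15.435
  [1→3]: (38.20+54.55)/2 × 2 = 92.75
  [3→4.5]: (54.55+51.15)/2 × 1.5 = 79.275
  [4.5→8.5]: (51.15+35.50)/2 × 4 = 173.3
  [8.5→14.5]: (35.50+19.30)/2 × 6 = 164.4
  [14.5→15]: (19.30+18.34)/2 × 0.5 = 9.41
  Sum = 540.455 µg/mL·h
Extrapolated tail: C_last / k_e = 18.34 / 0.102 = 179.804
AUC_0→∞ = 540.455 + 179.804 = 720.259 µg/mL·h

AUC = 720 µg/mL·h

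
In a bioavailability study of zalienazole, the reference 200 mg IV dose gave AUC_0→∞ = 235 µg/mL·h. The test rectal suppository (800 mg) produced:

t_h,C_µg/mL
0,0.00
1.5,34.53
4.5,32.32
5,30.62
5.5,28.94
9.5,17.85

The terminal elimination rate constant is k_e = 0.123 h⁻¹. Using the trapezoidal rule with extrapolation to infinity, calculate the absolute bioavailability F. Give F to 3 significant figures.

Trapezoidal AUC_0→9.5 (rectal suppository):
  [0→1.5]: (0.00+34.53)/2 × 1.5 = 25.8975
  [1.5→4.5]: (34.53+32.32)/2 × 3 = 100.275
  [4.5→5]: (32.32+30.62)/2 × 0.5 = 15.735
  [5→5.5]: (30.62+28.94)/2 × 0.5 = 14.89
  [5.5→9.5]: (28.94+17.85)/2 × 4 = 93.58
  Sum = 250.3775 µg/mL·h
Tail: C_last/k_e = 17.85/0.123 = 145.122
AUC_0→∞ (rectal suppository) = 250.3775 + 145.122 = 395.4995 µg/mL·h
F = (AUC_ev/D_ev)/(AUC_iv/D_iv) = (395.4995/800)/(235/200) = 0.494374/1.175 = 0.4207

F = 0.421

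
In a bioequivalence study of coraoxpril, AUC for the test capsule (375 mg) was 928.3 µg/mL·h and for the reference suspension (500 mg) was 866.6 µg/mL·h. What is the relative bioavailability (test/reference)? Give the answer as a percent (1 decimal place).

F_rel = (AUC_test/D_test) / (AUC_ref/D_ref)
      = (928.3/375) / (866.6/500)
      = 2.47547 / 1.7332 = 1.4283 = 142.83%

F_rel = 142.8%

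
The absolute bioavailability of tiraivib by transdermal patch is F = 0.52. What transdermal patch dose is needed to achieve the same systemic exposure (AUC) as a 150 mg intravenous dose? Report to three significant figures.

D_transdermal = 288 mg

For equal systemic exposure: F × D_ev = D_iv
D_ev = D_iv / F = 150 / 0.52 = 288.462 mg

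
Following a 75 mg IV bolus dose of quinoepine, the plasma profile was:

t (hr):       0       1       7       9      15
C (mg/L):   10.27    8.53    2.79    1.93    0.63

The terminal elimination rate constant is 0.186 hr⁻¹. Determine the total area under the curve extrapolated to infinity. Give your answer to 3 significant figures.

Trapezoidal AUC_0→15:
  [0→1]: (10.27+8.53)/2 × 1 = 9.4
  [1→7]: (8.53+2.79)/2 × 6 = 33.96
  [7→9]: (2.79+1.93)/2 × 2 = 4.72
  [9→15]: (1.93+0.63)/2 × 6 = 7.68
  Sum = 55.76 mg/L·hr
Extrapolated tail: C_last / k_e = 0.63 / 0.186 = 3.387
AUC_0→∞ = 55.76 + 3.387 = 59.147 mg/L·hr

AUC = 59.1 mg/L·hr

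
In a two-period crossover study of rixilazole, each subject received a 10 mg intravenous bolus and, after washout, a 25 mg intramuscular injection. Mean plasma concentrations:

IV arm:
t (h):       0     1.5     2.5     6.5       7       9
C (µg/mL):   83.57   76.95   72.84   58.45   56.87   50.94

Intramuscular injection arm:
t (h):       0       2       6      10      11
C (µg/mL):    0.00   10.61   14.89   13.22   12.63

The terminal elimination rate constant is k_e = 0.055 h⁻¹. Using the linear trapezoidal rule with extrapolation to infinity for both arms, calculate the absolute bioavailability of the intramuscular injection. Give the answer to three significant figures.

F = 0.0948

Trapezoidal AUC_0→9 (IV):
  [0→1.5]: (83.57+76.95)/2 × 1.5 = 120.39
  [1.5→2.5]: (76.95+72.84)/2 × 1 = 74.895
  [2.5→6.5]: (72.84+58.45)/2 × 4 = 262.58
  [6.5→7]: (58.45+56.87)/2 × 0.5 = 28.83
  [7→9]: (56.87+50.94)/2 × 2 = 107.81
  Sum = 594.505 µg/mL·h
IV tail: 50.94/0.055 = 926.182; AUC_iv,0→∞ = 594.505 + 926.182 = 1520.687 µg/mL·h
Trapezoidal AUC_0→11 (intramuscular injection):
  [0→2]: (0.00+10.61)/2 × 2 = 10.61
  [2→6]: (10.61+14.89)/2 × 4 = 51.0
  [6→10]: (14.89+13.22)/2 × 4 = 56.22
  [10→11]: (13.22+12.63)/2 × 1 = 12.925
  Sum = 130.755 µg/mL·h
intramuscular injection tail: 12.63/0.055 = 229.636; AUC_ev,0→∞ = 130.755 + 229.636 = 360.391 µg/mL·h
F = (AUC_ev/D_ev)/(AUC_iv/D_iv) = (360.391/25)/(1520.687/10) = 14.41564/152.0687 = 0.0948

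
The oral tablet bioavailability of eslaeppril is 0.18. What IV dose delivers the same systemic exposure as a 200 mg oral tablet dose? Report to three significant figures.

Systemic exposure from an extravascular dose = F × D_ev, so the equivalent IV dose is F × D_ev.
D_iv = F × D_ev = 0.18 × 200 = 36 mg

D_iv = 36.0 mg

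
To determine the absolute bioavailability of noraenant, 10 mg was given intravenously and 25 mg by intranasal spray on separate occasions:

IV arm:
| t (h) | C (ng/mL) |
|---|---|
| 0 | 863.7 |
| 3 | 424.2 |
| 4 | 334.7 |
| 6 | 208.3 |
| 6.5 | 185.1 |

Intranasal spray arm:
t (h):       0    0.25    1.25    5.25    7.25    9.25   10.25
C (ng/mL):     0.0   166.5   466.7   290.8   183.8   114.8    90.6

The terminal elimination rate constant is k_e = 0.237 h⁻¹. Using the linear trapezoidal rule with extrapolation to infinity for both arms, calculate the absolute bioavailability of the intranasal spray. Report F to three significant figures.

Trapezoidal AUC_0→6.5 (IV):
  [0→3]: (863.7+424.2)/2 × 3 = 1931.85
  [3→4]: (424.2+334.7)/2 × 1 = 379.45
  [4→6]: (334.7+208.3)/2 × 2 = 543.0
  [6→6.5]: (208.3+185.1)/2 × 0.5 = 98.35
  Sum = 2952.65 ng/mL·h
IV tail: 185.1/0.237 = 781.013; AUC_iv,0→∞ = 2952.65 + 781.013 = 3733.663 ng/mL·h
Trapezoidal AUC_0→10.25 (intranasal spray):
  [0→0.25]: (0.0+166.5)/2 × 0.25 = 20.8125
  [0.25→1.25]: (166.5+466.7)/2 × 1 = 316.6
  [1.25→5.25]: (466.7+290.8)/2 × 4 = 1515.0
  [5.25→7.25]: (290.8+183.8)/2 × 2 = 474.6
  [7.25→9.25]: (183.8+114.8)/2 × 2 = 298.6
  [9.25→10.25]: (114.8+90.6)/2 × 1 = 102.7
  Sum = 2728.3125 ng/mL·h
intranasal spray tail: 90.6/0.237 = 382.278; AUC_ev,0→∞ = 2728.3125 + 382.278 = 3110.5905 ng/mL·h
F = (AUC_ev/D_ev)/(AUC_iv/D_iv) = (3110.5905/25)/(3733.663/10) = 124.42362/373.3663 = 0.3332

F = 0.333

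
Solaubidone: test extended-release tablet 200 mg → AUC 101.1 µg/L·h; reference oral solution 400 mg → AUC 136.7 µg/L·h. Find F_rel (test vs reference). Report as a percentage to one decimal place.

F_rel = 147.9%

F_rel = (AUC_test/D_test) / (AUC_ref/D_ref)
      = (101.1/200) / (136.7/400)
      = 0.5055 / 0.34175 = 1.4792 = 147.92%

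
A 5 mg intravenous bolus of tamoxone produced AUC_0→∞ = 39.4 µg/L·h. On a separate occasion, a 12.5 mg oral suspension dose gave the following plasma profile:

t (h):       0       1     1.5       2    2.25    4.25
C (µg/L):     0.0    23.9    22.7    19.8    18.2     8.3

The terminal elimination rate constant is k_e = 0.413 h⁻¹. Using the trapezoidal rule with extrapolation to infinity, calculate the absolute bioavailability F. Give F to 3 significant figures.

F = 0.869

Trapezoidal AUC_0→4.25 (oral suspension):
  [0→1]: (0.0+23.9)/2 × 1 = 11.95
  [1→1.5]: (23.9+22.7)/2 × 0.5 = 11.65
  [1.5→2]: (22.7+19.8)/2 × 0.5 = 10.625
  [2→2.25]: (19.8+18.2)/2 × 0.25 = 4.75
  [2.25→4.25]: (18.2+8.3)/2 × 2 = 26.5
  Sum = 65.475 µg/L·h
Tail: C_last/k_e = 8.3/0.413 = 20.097
AUC_0→∞ (oral suspension) = 65.475 + 20.097 = 85.572 µg/L·h
F = (AUC_ev/D_ev)/(AUC_iv/D_iv) = (85.572/12.5)/(39.4/5) = 6.84576/7.88 = 0.8688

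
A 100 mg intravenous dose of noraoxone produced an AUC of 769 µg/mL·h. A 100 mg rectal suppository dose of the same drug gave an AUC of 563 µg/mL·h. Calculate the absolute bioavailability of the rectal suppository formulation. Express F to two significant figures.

F = (AUC_ev / D_ev) / (AUC_iv / D_iv)
  = (563/100) / (769/100)
  = 5.63 / 7.69 = 0.7321

F = 0.73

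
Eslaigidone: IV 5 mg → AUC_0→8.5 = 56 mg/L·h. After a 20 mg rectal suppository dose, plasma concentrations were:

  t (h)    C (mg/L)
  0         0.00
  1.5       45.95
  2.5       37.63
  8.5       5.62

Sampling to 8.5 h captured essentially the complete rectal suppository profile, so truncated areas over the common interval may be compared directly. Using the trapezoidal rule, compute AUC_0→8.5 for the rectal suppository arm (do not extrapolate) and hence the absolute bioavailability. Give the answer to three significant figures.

F = 0.920

Trapezoidal AUC_0→8.5 (rectal suppository):
  [0→1.5]: (0.00+45.95)/2 × 1.5 = 34.4625
  [1.5→2.5]: (45.95+37.63)/2 × 1 = 41.79
  [2.5→8.5]: (37.63+5.62)/2 × 6 = 129.75
  Sum = 206.0025 mg/L·h
F = (AUC_ev/D_ev)/(AUC_iv/D_iv) = (206.0025/20)/(56/5) = 10.300125/11.2 = 0.9197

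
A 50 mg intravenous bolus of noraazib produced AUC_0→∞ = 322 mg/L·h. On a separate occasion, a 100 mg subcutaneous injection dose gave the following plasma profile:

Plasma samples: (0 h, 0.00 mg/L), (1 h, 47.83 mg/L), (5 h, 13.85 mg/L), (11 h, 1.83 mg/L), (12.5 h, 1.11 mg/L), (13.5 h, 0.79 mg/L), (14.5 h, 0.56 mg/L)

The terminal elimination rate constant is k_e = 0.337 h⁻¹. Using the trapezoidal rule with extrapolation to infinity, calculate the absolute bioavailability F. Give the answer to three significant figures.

Trapezoidal AUC_0→14.5 (subcutaneous injection):
  [0→1]: (0.00+47.83)/2 × 1 = 23.915
  [1→5]: (47.83+13.85)/2 × 4 = 123.36
  [5→11]: (13.85+1.83)/2 × 6 = 47.04
  [11→12.5]: (1.83+1.11)/2 × 1.5 = 2.205
  [12.5→13.5]: (1.11+0.79)/2 × 1 = 0.95
  [13.5→14.5]: (0.79+0.56)/2 × 1 = 0.675
  Sum = 198.145 mg/L·h
Tail: C_last/k_e = 0.56/0.337 = 1.662
AUC_0→∞ (subcutaneous injection) = 198.145 + 1.662 = 199.807 mg/L·h
F = (AUC_ev/D_ev)/(AUC_iv/D_iv) = (199.807/100)/(322/50) = 1.99807/6.44 = 0.3103

F = 0.310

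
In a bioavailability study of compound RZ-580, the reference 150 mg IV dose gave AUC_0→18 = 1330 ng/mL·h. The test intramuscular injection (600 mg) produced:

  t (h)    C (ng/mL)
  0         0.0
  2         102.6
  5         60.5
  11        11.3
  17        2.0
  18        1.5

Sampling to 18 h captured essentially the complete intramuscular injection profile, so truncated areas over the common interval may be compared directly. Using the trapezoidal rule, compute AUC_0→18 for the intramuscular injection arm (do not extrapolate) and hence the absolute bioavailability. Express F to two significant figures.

F = 0.11

Trapezoidal AUC_0→18 (intramuscular injection):
  [0→2]: (0.0+102.6)/2 × 2 = 102.6
  [2→5]: (102.6+60.5)/2 × 3 = 244.65
  [5→11]: (60.5+11.3)/2 × 6 = 215.4
  [11→17]: (11.3+2.0)/2 × 6 = 39.9
  [17→18]: (2.0+1.5)/2 × 1 = 1.75
  Sum = 604.3 ng/mL·h
F = (AUC_ev/D_ev)/(AUC_iv/D_iv) = (604.3/600)/(1330/150) = 1.00717/8.86667 = 0.1136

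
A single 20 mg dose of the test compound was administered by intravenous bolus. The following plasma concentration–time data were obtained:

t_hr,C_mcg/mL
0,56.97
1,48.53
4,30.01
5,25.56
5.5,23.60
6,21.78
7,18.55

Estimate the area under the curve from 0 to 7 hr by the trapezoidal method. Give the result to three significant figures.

AUC = 242 mcg/mL·hr

Trapezoidal AUC_0→7:
  [0→1]: (56.97+48.53)/2 × 1 = 52.75
  [1→4]: (48.53+30.01)/2 × 3 = 117.81
  [4→5]: (30.01+25.56)/2 × 1 = 27.785
  [5→5.5]: (25.56+23.60)/2 × 0.5 = 12.29
  [5.5→6]: (23.60+21.78)/2 × 0.5 = 11.345
  [6→7]: (21.78+18.55)/2 × 1 = 20.165
  Sum = 242.145 mcg/mL·hr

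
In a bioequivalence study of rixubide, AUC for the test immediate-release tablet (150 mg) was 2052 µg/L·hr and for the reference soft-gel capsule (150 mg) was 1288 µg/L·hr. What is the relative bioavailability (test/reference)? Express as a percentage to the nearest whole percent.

F_rel = 159%

F_rel = (AUC_test/D_test) / (AUC_ref/D_ref)
      = (2052/150) / (1288/150)
      = 13.68 / 8.58667 = 1.5932 = 159.32%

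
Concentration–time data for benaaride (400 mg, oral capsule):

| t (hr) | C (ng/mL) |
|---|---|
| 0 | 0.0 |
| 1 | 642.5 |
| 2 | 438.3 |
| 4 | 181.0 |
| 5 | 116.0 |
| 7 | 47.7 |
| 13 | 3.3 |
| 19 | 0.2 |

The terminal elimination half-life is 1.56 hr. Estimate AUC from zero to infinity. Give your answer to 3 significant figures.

Trapezoidal AUC_0→19:
  [0→1]: (0.0+642.5)/2 × 1 = 321.25
  [1→2]: (642.5+438.3)/2 × 1 = 540.4
  [2→4]: (438.3+181.0)/2 × 2 = 619.3
  [4→5]: (181.0+116.0)/2 × 1 = 148.5
  [5→7]: (116.0+47.7)/2 × 2 = 163.7
  [7→13]: (47.7+3.3)/2 × 6 = 153.0
  [13→19]: (3.3+0.2)/2 × 6 = 10.5
  Sum = 1956.65 ng/mL·hr
k_e = ln2 / t½ = 0.693147 / 1.56 = 0.4443 hr^-1
Extrapolated tail: C_last / k_e = 0.2 / 0.4443 = 0.450
AUC_0→∞ = 1956.65 + 0.450 = 1957.1 ng/mL·hr

AUC = 1960 ng/mL·hr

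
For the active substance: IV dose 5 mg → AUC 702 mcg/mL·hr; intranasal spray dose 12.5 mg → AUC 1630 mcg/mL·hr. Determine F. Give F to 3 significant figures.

F = 0.929

F = (AUC_ev / D_ev) / (AUC_iv / D_iv)
  = (1630/12.5) / (702/5)
  = 130.4 / 140.4 = 0.9288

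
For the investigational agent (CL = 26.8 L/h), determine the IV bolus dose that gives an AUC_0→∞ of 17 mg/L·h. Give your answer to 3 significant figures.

Dose_iv = CL × AUC_0→∞
     = 26.8 × 17 = 455.6 mg

Dose = 456 mg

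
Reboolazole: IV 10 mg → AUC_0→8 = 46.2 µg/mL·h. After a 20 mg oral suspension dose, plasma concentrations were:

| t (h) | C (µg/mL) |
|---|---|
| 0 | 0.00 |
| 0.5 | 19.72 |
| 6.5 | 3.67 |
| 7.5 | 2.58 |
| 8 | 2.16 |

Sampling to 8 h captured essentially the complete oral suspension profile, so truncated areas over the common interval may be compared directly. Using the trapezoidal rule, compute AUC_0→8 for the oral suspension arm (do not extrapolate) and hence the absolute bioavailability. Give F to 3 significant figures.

F = 0.859

Trapezoidal AUC_0→8 (oral suspension):
  [0→0.5]: (0.00+19.72)/2 × 0.5 = 4.93
  [0.5→6.5]: (19.72+3.67)/2 × 6 = 70.17
  [6.5→7.5]: (3.67+2.58)/2 × 1 = 3.125
  [7.5→8]: (2.58+2.16)/2 × 0.5 = 1.185
  Sum = 79.41 µg/mL·h
F = (AUC_ev/D_ev)/(AUC_iv/D_iv) = (79.41/20)/(46.2/10) = 3.9705/4.62 = 0.8594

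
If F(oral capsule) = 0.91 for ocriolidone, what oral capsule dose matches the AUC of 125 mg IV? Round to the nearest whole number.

For equal systemic exposure: F × D_ev = D_iv
D_ev = D_iv / F = 125 / 0.91 = 137.363 mg

D_oral = 137 mg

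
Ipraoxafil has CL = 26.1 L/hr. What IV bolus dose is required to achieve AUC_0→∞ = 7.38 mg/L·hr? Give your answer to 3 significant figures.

Dose_iv = CL × AUC_0→∞
     = 26.1 × 7.38 = 192.618 mg

Dose = 193 mg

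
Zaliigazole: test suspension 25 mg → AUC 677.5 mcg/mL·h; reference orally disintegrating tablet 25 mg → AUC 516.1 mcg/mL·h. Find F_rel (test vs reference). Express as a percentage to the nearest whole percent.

F_rel = 131%

F_rel = (AUC_test/D_test) / (AUC_ref/D_ref)
      = (677.5/25) / (516.1/25)
      = 27.1 / 20.644 = 1.3127 = 131.27%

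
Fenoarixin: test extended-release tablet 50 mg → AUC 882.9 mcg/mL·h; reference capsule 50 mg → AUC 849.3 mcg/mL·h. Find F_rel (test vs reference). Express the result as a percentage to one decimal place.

F_rel = 104.0%

F_rel = (AUC_test/D_test) / (AUC_ref/D_ref)
      = (882.9/50) / (849.3/50)
      = 17.658 / 16.986 = 1.0396 = 103.96%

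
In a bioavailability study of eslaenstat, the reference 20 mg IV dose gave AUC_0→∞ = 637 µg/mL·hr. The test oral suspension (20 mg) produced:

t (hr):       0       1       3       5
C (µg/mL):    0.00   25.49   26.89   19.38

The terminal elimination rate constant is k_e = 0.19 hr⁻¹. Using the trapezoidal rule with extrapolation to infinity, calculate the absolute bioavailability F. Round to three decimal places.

F = 0.335

Trapezoidal AUC_0→5 (oral suspension):
  [0→1]: (0.00+25.49)/2 × 1 = 12.745
  [1→3]: (25.49+26.89)/2 × 2 = 52.38
  [3→5]: (26.89+19.38)/2 × 2 = 46.27
  Sum = 111.395 µg/mL·hr
Tail: C_last/k_e = 19.38/0.19 = 102.000
AUC_0→∞ (oral suspension) = 111.395 + 102.000 = 213.395 µg/mL·hr
F = (AUC_ev/D_ev)/(AUC_iv/D_iv) = (213.395/20)/(637/20) = 10.66975/31.85 = 0.3350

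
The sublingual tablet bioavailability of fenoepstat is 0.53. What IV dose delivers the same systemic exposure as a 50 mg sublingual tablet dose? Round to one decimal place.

D_iv = 26.5 mg

Systemic exposure from an extravascular dose = F × D_ev, so the equivalent IV dose is F × D_ev.
D_iv = F × D_ev = 0.53 × 50 = 26.5 mg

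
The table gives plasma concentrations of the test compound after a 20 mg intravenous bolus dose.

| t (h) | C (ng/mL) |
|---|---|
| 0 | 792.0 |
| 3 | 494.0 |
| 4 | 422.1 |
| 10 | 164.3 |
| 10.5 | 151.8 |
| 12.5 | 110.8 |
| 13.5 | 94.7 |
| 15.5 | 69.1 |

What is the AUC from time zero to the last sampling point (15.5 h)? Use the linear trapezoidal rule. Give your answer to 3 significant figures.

Trapezoidal AUC_0→15.5:
  [0→3]: (792.0+494.0)/2 × 3 = 1929.0
  [3→4]: (494.0+422.1)/2 × 1 = 458.05
  [4→10]: (422.1+164.3)/2 × 6 = 1759.2
  [10→10.5]: (164.3+151.8)/2 × 0.5 = 79.025
  [10.5→12.5]: (151.8+110.8)/2 × 2 = 262.6
  [12.5→13.5]: (110.8+94.7)/2 × 1 = 102.75
  [13.5→15.5]: (94.7+69.1)/2 × 2 = 163.8
  Sum = 4754.425 ng/mL·h

AUC = 4750 ng/mL·h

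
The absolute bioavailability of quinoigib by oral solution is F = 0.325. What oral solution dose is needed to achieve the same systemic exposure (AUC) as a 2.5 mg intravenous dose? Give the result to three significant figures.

For equal systemic exposure: F × D_ev = D_iv
D_ev = D_iv / F = 2.5 / 0.325 = 7.69231 mg

D_oral = 7.69 mg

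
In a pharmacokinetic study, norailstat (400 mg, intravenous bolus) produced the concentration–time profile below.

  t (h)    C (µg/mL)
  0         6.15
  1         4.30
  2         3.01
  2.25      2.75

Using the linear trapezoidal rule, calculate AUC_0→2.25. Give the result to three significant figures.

AUC = 9.60 µg/mL·h

Trapezoidal AUC_0→2.25:
  [0→1]: (6.15+4.30)/2 × 1 = 5.225
  [1→2]: (4.30+3.01)/2 × 1 = 3.655
  [2→2.25]: (3.01+2.75)/2 × 0.25 = 0.72
  Sum = 9.6 µg/mL·h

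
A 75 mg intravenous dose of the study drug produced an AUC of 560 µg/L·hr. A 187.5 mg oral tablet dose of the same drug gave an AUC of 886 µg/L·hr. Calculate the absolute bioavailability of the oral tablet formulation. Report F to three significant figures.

F = 0.633

F = (AUC_ev / D_ev) / (AUC_iv / D_iv)
  = (886/187.5) / (560/75)
  = 4.72533 / 7.46667 = 0.6329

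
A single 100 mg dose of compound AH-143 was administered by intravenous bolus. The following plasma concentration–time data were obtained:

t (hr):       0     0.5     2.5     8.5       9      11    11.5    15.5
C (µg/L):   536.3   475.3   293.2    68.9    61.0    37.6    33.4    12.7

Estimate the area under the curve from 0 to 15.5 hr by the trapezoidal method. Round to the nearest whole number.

Trapezoidal AUC_0→15.5:
  [0→0.5]: (536.3+475.3)/2 × 0.5 = 252.9
  [0.5→2.5]: (475.3+293.2)/2 × 2 = 768.5
  [2.5→8.5]: (293.2+68.9)/2 × 6 = 1086.3
  [8.5→9]: (68.9+61.0)/2 × 0.5 = 32.475
  [9→11]: (61.0+37.6)/2 × 2 = 98.6
  [11→11.5]: (37.6+33.4)/2 × 0.5 = 17.75
  [11.5→15.5]: (33.4+12.7)/2 × 4 = 92.2
  Sum = 2348.725 µg/L·hr

AUC = 2349 µg/L·hr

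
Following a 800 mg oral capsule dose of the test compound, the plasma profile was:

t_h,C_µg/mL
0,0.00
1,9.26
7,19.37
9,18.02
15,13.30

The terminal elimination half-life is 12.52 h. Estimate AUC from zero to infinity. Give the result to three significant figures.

AUC = 462 µg/mL·h

Trapezoidal AUC_0→15:
  [0→1]: (0.00+9.26)/2 × 1 = 4.63
  [1→7]: (9.26+19.37)/2 × 6 = 85.89
  [7→9]: (19.37+18.02)/2 × 2 = 37.39
  [9→15]: (18.02+13.30)/2 × 6 = 93.96
  Sum = 221.87 µg/mL·h
k_e = ln2 / t½ = 0.693147 / 12.52 = 0.0554 h^-1
Extrapolated tail: C_last / k_e = 13.30 / 0.0554 = 240.072
AUC_0→∞ = 221.87 + 240.072 = 461.942 µg/mL·h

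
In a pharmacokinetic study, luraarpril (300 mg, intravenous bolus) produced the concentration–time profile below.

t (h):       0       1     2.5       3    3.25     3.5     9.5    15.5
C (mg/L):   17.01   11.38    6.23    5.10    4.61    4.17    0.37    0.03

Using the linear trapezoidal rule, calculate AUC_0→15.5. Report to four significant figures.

Trapezoidal AUC_0→15.5:
  [0→1]: (17.01+11.38)/2 × 1 = 14.195
  [1→2.5]: (11.38+6.23)/2 × 1.5 = 13.2075
  [2.5→3]: (6.23+5.10)/2 × 0.5 = 2.8325
  [3→3.25]: (5.10+4.61)/2 × 0.25 = 1.21375
  [3.25→3.5]: (4.61+4.17)/2 × 0.25 = 1.0975
  [3.5→9.5]: (4.17+0.37)/2 × 6 = 13.62
  [9.5→15.5]: (0.37+0.03)/2 × 6 = 1.2
  Sum = 47.36625 mg/L·h

AUC = 47.37 mg/L·h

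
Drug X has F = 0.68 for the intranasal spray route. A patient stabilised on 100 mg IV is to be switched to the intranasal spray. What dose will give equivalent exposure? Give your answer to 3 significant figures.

For equal systemic exposure: F × D_ev = D_iv
D_ev = D_iv / F = 100 / 0.68 = 147.059 mg

D_intranasal = 147 mg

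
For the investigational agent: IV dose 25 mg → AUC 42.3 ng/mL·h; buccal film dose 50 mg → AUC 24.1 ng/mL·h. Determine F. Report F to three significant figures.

F = (AUC_ev / D_ev) / (AUC_iv / D_iv)
  = (24.1/50) / (42.3/25)
  = 0.482 / 1.692 = 0.2849

F = 0.285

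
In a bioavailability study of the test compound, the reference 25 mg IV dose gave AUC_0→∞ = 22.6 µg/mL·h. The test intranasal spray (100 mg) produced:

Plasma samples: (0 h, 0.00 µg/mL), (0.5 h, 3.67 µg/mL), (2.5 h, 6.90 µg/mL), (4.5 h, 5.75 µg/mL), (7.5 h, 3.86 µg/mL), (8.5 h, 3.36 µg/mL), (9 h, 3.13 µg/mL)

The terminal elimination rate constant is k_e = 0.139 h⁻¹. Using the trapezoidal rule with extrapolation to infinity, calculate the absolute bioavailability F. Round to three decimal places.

Trapezoidal AUC_0→9 (intranasal spray):
  [0→0.5]: (0.00+3.67)/2 × 0.5 = 0.9175
  [0.5→2.5]: (3.67+6.90)/2 × 2 = 10.57
  [2.5→4.5]: (6.90+5.75)/2 × 2 = 12.65
  [4.5→7.5]: (5.75+3.86)/2 × 3 = 14.415
  [7.5→8.5]: (3.86+3.36)/2 × 1 = 3.61
  [8.5→9]: (3.36+3.13)/2 × 0.5 = 1.6225
  Sum = 43.785 µg/mL·h
Tail: C_last/k_e = 3.13/0.139 = 22.518
AUC_0→∞ (intranasal spray) = 43.785 + 22.518 = 66.303 µg/mL·h
F = (AUC_ev/D_ev)/(AUC_iv/D_iv) = (66.303/100)/(22.6/25) = 0.66303/0.904 = 0.7334

F = 0.733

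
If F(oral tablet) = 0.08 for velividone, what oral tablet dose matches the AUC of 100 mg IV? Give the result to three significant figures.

D_oral = 1250 mg

For equal systemic exposure: F × D_ev = D_iv
D_ev = D_iv / F = 100 / 0.08 = 1250 mg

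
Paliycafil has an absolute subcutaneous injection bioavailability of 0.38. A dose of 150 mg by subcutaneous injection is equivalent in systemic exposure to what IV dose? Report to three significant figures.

D_iv = 57.0 mg

Systemic exposure from an extravascular dose = F × D_ev, so the equivalent IV dose is F × D_ev.
D_iv = F × D_ev = 0.38 × 150 = 57 mg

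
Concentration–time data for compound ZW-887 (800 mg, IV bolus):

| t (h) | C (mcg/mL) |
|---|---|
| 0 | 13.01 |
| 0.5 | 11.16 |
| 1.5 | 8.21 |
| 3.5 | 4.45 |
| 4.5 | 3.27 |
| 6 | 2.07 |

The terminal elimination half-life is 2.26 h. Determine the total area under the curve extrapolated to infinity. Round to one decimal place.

Trapezoidal AUC_0→6:
  [0→0.5]: (13.01+11.16)/2 × 0.5 = 6.0425
  [0.5→1.5]: (11.16+8.21)/2 × 1 = 9.685
  [1.5→3.5]: (8.21+4.45)/2 × 2 = 12.66
  [3.5→4.5]: (4.45+3.27)/2 × 1 = 3.86
  [4.5→6]: (3.27+2.07)/2 × 1.5 = 4.005
  Sum = 36.2525 mcg/mL·h
k_e = ln2 / t½ = 0.693147 / 2.26 = 0.3067 h^-1
Extrapolated tail: C_last / k_e = 2.07 / 0.3067 = 6.749
AUC_0→∞ = 36.2525 + 6.749 = 43.0015 mcg/mL·h

AUC = 43.0 mcg/mL·h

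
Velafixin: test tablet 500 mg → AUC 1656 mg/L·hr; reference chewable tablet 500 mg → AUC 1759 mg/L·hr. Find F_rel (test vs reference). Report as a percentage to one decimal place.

F_rel = 94.1%

F_rel = (AUC_test/D_test) / (AUC_ref/D_ref)
      = (1656/500) / (1759/500)
      = 3.312 / 3.518 = 0.9414 = 94.14%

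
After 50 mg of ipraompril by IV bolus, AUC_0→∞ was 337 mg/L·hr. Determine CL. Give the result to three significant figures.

CL = 0.148 L/hr

CL = Dose_iv / AUC_0→∞
   = 50 / 337 = 0.148368 L/hr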